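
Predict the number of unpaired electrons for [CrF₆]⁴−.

4 unpaired electrons

Ligand charges: each fluoride is −1. With an overall charge of −4 the chromium centre must be in the +2 oxidation state.
Group 6 minus oxidation state 2 gives a d⁴ configuration.
The spin state decides the count: Fluoride is a weak-field ligand for a first-row metal, so the complex is high-spin.
An octahedral high-spin d⁴ ion is t₂g³e_g¹, giving 4 unpaired electrons.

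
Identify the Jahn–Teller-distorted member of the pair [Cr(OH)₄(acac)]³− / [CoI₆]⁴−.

[Cr(OH)₄(acac)]³−

[Cr(OH)₄(acac)]³−: Summing ligand charges against the −3 overall charge gives an oxidation state of +2 for chromium. Group 6 minus oxidation state 2 gives a d⁴ configuration. Acetylacetonate and hydroxide are weak-field ligands for a first-row metal, so the complex is high-spin. The t₂g³e_g¹ (high-spin) configuration has an unevenly filled e_g set; the Jahn–Teller theorem predicts a tetragonal distortion (typically axial elongation) to lift the degeneracy.
[CoI₆]⁴−: Ligand charges: each iodide is −1. With an overall charge of −4 the cobalt centre must be in the +2 oxidation state. Group 9 minus oxidation state 2 gives a d⁷ configuration. Iodide is a weak-field ligand for a first-row metal, so the complex is high-spin. The d⁷ configuration leaves the e_g set evenly filled (or empty) — no strong Jahn–Teller driving force.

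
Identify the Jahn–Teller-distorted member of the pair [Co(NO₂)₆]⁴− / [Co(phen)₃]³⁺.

[Co(NO₂)₆]⁴−: Summing ligand charges against the −4 overall charge gives an oxidation state of +2 for cobalt. Co sits in group 9, so the d-electron count is 9 − 2 = 7. Nitro (N-bound nitrite) is a strong-field ligand (high in the spectrochemical series) for a first-row metal, so the complex is low-spin. The t₂g⁶e_g¹ (low-spin) configuration has an unevenly filled e_g set; the Jahn–Teller theorem predicts a tetragonal distortion (typically axial elongation) to lift the degeneracy.
[Co(phen)₃]³⁺: Summing ligand charges against the +3 overall charge gives an oxidation state of +3 for cobalt. Co sits in group 9, so the d-electron count is 9 − 3 = 6. Co(III) has an exceptionally large octahedral splitting and is low-spin with essentially every ligand except fluoride. The d⁶ configuration leaves the e_g set evenly filled (or empty) — no strong Jahn–Teller driving force.

[Co(NO₂)₆]⁴−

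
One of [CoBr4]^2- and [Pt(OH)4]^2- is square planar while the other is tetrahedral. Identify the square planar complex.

[Pt(OH)4]^2-

For [CoBr4]^2-: Each bromide is −1; balancing the −2 overall charge requires Co(II). Co sits in group 9, so the d-electron count is 9 − 2 = 7. For a high-spin 3d d⁷ ion with weak-field ligands the small Δₜ gives little square-planar CFSE advantage, so four ligands adopt the sterically favoured tetrahedral geometry. → tetrahedral.
For [Pt(OH)4]^2-: Summing ligand charges against the −2 overall charge gives an oxidation state of +2 for platinum. Platinum is a group-10 element; Pt(II) is therefore d⁸. A 5d d⁸ ion has a large crystal-field splitting; square planar leaves the high-energy d_{x²−y²} orbital empty and maximises CFSE. → square planar.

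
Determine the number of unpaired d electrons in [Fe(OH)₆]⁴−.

Summing ligand charges against the −4 overall charge gives an oxidation state of +2 for iron.
Group 8 minus oxidation state 2 gives a d⁶ configuration.
The spin state decides the count: Hydroxide is a weak-field ligand for a first-row metal, so the complex is high-spin.
An octahedral high-spin d⁶ ion is t₂g⁴e_g², giving 4 unpaired electrons.

4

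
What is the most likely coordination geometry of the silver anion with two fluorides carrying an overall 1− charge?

Summing ligand charges against the −1 overall charge gives an oxidation state of +1 for silver.
Group 11 minus oxidation state 1 gives a d¹⁰ configuration.
Coordination number: 2.
A d¹⁰ ion with only two ligands adopts a linear arrangement (sp hybridisation; no CFSE preference).

linear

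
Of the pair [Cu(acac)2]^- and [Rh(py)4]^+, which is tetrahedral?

For [Cu(acac)2]^-: Each acetylacetonate is −1; balancing the −1 overall charge requires Cu(I). Copper is a group-11 element; Cu(I) is therefore d¹⁰. A d¹⁰ ion has no crystal-field stabilisation preference between square planar and tetrahedral, so four ligands adopt the sterically favoured tetrahedral geometry. → tetrahedral.
For [Rh(py)4]^+: Summing ligand charges against the +1 overall charge gives an oxidation state of +1 for rhodium. Group 9 minus oxidation state 1 gives a d⁸ configuration. A 4d d⁸ ion has a large crystal-field splitting; square planar leaves the high-energy d_{x²−y²} orbital empty and maximises CFSE. → square planar.

[Cu(acac)2]^-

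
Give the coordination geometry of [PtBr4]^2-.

Each bromide is −1; balancing the −2 overall charge requires Pt(II).
Platinum is a group-10 element; Pt(II) is therefore d⁸.
Coordination number: 4.
A 5d d⁸ ion has a large crystal-field splitting; square planar leaves the high-energy d_{x²−y²} orbital empty and maximises CFSE.

square planar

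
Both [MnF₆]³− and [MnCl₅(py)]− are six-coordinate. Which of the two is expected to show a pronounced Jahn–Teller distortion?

[MnF₆]³−

[MnF₆]³−: Each fluoride is −1; balancing the −3 overall charge requires Mn(III). Manganese is a group-7 element; Mn(III) is therefore d⁴. Fluoride is a weak-field ligand for a first-row metal, so the complex is high-spin. The t₂g³e_g¹ (high-spin) configuration has an unevenly filled e_g set; the Jahn–Teller theorem predicts a tetragonal distortion (typically axial elongation) to lift the degeneracy.
[MnCl₅(py)]−: Summing ligand charges against the −1 overall charge gives an oxidation state of +4 for manganese. Mn sits in group 7, so the d-electron count is 7 − 4 = 3. The d³ configuration leaves the e_g set evenly filled (or empty) — no strong Jahn–Teller driving force.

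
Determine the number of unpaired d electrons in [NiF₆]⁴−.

2

Summing ligand charges against the −4 overall charge gives an oxidation state of +2 for nickel.
Ni sits in group 10, so the d-electron count is 10 − 2 = 8.
In an octahedral field the d⁸ configuration is t₂g⁶e_g² (only one arrangement possible), giving 2 unpaired electrons.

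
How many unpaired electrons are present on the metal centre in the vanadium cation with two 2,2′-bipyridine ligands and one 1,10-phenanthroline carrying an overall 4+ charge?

1

Summing ligand charges against the +4 overall charge gives an oxidation state of +4 for vanadium.
Group 5 minus oxidation state 4 gives a d¹ configuration.
Counting donor atoms: 2×2,2′-bipyridine (bidentate) → 4 donors; 1×1,10-phenanthroline (bidentate) → 2 donors. Coordination number = 6.
In an octahedral field the d¹ configuration is t₂g¹e_g⁰ (only one arrangement possible), giving 1 unpaired electron.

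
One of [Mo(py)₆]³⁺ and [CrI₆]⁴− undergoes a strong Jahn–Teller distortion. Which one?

[Mo(py)₆]³⁺: Ligand charges: pyridine is neutral. With an overall charge of +3 the molybdenum centre must be in the +3 oxidation state. Group 6 minus oxidation state 3 gives a d³ configuration. The d³ configuration leaves the e_g set evenly filled (or empty) — no strong Jahn–Teller driving force.
[CrI₆]⁴−: Ligand charges: each iodide is −1. With an overall charge of −4 the chromium centre must be in the +2 oxidation state. Cr sits in group 6, so the d-electron count is 6 − 2 = 4. Iodide is a weak-field ligand for a first-row metal, so the complex is high-spin. The t₂g³e_g¹ (high-spin) configuration has an unevenly filled e_g set; the Jahn–Teller theorem predicts a tetragonal distortion (typically axial elongation) to lift the degeneracy.

[CrI₆]⁴−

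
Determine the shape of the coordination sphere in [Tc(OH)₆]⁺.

Ligand charges: each hydroxide is −1. With an overall charge of +1 the technetium centre must be in the +7 oxidation state.
Group 7 minus oxidation state 7 gives a d⁰ configuration.
Coordination number: 6.
Six donors around a single metal centre give an octahedral coordination sphere.

octahedral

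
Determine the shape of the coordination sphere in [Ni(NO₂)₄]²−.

Each nitro (N-bound nitrite) is −1; balancing the −2 overall charge requires Ni(II).
Nickel is a group-10 element; Ni(II) is therefore d⁸.
With 4 monodentate ligands the coordination number is 4.
Nitro (N-bound nitrite) is a strong-field ligand (high in the spectrochemical series).
A 3d d⁸ ion with strong-field ligands gains enough CFSE to favour square planar over tetrahedral.

square planar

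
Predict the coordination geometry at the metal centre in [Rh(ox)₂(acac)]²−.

Summing ligand charges against the −2 overall charge gives an oxidation state of +3 for rhodium.
Rhodium is a group-9 element; Rh(III) is therefore d⁶.
Counting donor atoms: 2×oxalate (bidentate) → 4 donors; 1×acetylacetonate (bidentate) → 2 donors. Coordination number = 6.
Six donors around a single metal centre give an octahedral coordination sphere.

octahedral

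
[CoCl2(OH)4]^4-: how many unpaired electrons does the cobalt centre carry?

Each chloride is −1; each hydroxide is −1; balancing the −4 overall charge requires Co(II).
Cobalt is a group-9 element; Co(II) is therefore d⁷.
The spin state decides the count: Chloride and hydroxide are weak-field ligands for a first-row metal, so the complex is high-spin.
An octahedral high-spin d⁷ ion is t₂g⁵e_g², giving 3 unpaired electrons.

3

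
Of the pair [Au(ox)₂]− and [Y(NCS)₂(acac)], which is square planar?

For [Au(ox)₂]−: Summing ligand charges against the −1 overall charge gives an oxidation state of +3 for gold. Au sits in group 11, so the d-electron count is 11 − 3 = 8. A 5d d⁸ ion has a large crystal-field splitting; square planar leaves the high-energy d_{x²−y²} orbital empty and maximises CFSE. → square planar.
For [Y(NCS)₂(acac)]: Each isothiocyanate is −1; each acetylacetonate is −1; balancing the 0 overall charge requires Y(III). Group 3 minus oxidation state 3 gives a d⁰ configuration. A d⁰ ion has no crystal-field stabilisation preference between square planar and tetrahedral, so four ligands adopt the sterically favoured tetrahedral geometry. → tetrahedral.

[Au(ox)₂]−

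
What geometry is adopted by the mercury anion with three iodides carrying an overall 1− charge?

trigonal planar

Ligand charges: each iodide is −1. With an overall charge of −1 the mercury centre must be in the +2 oxidation state.
Mercury is a group-12 element; Hg(II) is therefore d¹⁰.
Coordination number: 3.
Three ligands around a d¹⁰ centre minimise repulsion in a trigonal-planar arrangement.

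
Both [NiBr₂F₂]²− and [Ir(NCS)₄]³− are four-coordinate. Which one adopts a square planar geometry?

For [NiBr₂F₂]²−: Summing ligand charges against the −2 overall charge gives an oxidation state of +2 for nickel. Ni sits in group 10, so the d-electron count is 10 − 2 = 8. Bromide and fluoride are weak-field ligands. With weak-field ligands the CFSE gain from square planar is small, so a 3d d⁸ ion takes the sterically preferred tetrahedral geometry. → tetrahedral.
For [Ir(NCS)₄]³−: Each isothiocyanate is −1; balancing the −3 overall charge requires Ir(I). Group 9 minus oxidation state 1 gives a d⁸ configuration. A 5d d⁸ ion has a large crystal-field splitting; square planar leaves the high-energy d_{x²−y²} orbital empty and maximises CFSE. → square planar.

[Ir(NCS)₄]³−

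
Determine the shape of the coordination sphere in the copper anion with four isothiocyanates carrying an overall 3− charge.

Ligand charges: each isothiocyanate is −1. With an overall charge of −3 the copper centre must be in the +1 oxidation state.
Group 11 minus oxidation state 1 gives a d¹⁰ configuration.
With 4 monodentate ligands the coordination number is 4.
A d¹⁰ ion has no crystal-field stabilisation preference between square planar and tetrahedral, so four ligands adopt the sterically favoured tetrahedral geometry.

tetrahedral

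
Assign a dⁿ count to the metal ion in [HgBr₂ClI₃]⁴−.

d10

Ligand charges: each bromide is −1; each chloride is −1; each iodide is −1. With an overall charge of −4 the mercury centre must be in the +2 oxidation state.
Mercury is a group-12 element; Hg(II) is therefore d¹⁰.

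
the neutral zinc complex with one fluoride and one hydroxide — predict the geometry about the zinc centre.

Ligand charges: each fluoride is −1; each hydroxide is −1. With an overall charge of 0 the zinc centre must be in the +2 oxidation state.
Zn sits in group 12, so the d-electron count is 12 − 2 = 10.
Coordination number: 2.
A d¹⁰ ion with only two ligands adopts a linear arrangement (sp hybridisation; no CFSE preference).

linear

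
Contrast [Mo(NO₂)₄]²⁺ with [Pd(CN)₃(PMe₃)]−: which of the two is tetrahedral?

[Mo(NO₂)₄]²⁺

For [Mo(NO₂)₄]²⁺: Summing ligand charges against the +2 overall charge gives an oxidation state of +6 for molybdenum. Molybdenum is a group-6 element; Mo(VI) is therefore d⁰. A d⁰ ion has no crystal-field stabilisation preference between square planar and tetrahedral, so four ligands adopt the sterically favoured tetrahedral geometry. → tetrahedral.
For [Pd(CN)₃(PMe₃)]−: Each cyanide is −1; trimethylphosphine is neutral; balancing the −1 overall charge requires Pd(II). Pd sits in group 10, so the d-electron count is 10 − 2 = 8. A 4d d⁸ ion has a large crystal-field splitting; square planar leaves the high-energy d_{x²−y²} orbital empty and maximises CFSE. → square planar.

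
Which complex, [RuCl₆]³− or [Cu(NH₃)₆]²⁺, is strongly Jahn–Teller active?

[Cu(NH₃)₆]²⁺

[RuCl₆]³−: Summing ligand charges against the −3 overall charge gives an oxidation state of +3 for ruthenium. Group 8 minus oxidation state 3 gives a d⁵ configuration. A 4d ion has a large Δₒ and is invariably low-spin. The d⁵ configuration leaves the e_g set evenly filled (or empty) — no strong Jahn–Teller driving force.
[Cu(NH₃)₆]²⁺: Summing ligand charges against the +2 overall charge gives an oxidation state of +2 for copper. Group 11 minus oxidation state 2 gives a d⁹ configuration. The t₂g⁶e_g³ configuration has an unevenly filled e_g set; the Jahn–Teller theorem predicts a tetragonal distortion (typically axial elongation) to lift the degeneracy.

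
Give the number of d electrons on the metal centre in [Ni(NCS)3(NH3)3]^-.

d8

Each isothiocyanate is −1; ammonia is neutral; balancing the −1 overall charge requires Ni(II).
Nickel is a group-10 element; Ni(II) is therefore d⁸.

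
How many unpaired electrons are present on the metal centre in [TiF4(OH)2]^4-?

Ligand charges: each fluoride is −1; each hydroxide is −1. With an overall charge of −4 the titanium centre must be in the +2 oxidation state.
Ti sits in group 4, so the d-electron count is 4 − 2 = 2.
In an octahedral field the d² configuration is t₂g²e_g⁰ (only one arrangement possible), giving 2 unpaired electrons.

2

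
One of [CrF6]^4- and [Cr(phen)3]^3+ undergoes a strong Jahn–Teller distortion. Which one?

[CrF6]^4-

[CrF6]^4-: Summing ligand charges against the −4 overall charge gives an oxidation state of +2 for chromium. Group 6 minus oxidation state 2 gives a d⁴ configuration. Fluoride is a weak-field ligand for a first-row metal, so the complex is high-spin. The t₂g³e_g¹ (high-spin) configuration has an unevenly filled e_g set; the Jahn–Teller theorem predicts a tetragonal distortion (typically axial elongation) to lift the degeneracy.
[Cr(phen)3]^3+: 1,10-phenanthroline is neutral; balancing the +3 overall charge requires Cr(III). Group 6 minus oxidation state 3 gives a d³ configuration. The d³ configuration leaves the e_g set evenly filled (or empty) — no strong Jahn–Teller driving force.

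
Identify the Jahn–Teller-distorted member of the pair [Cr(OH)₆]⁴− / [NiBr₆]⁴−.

[Cr(OH)₆]⁴−: Each hydroxide is −1; balancing the −4 overall charge requires Cr(II). Group 6 minus oxidation state 2 gives a d⁴ configuration. Hydroxide is a weak-field ligand for a first-row metal, so the complex is high-spin. The t₂g³e_g¹ (high-spin) configuration has an unevenly filled e_g set; the Jahn–Teller theorem predicts a tetragonal distortion (typically axial elongation) to lift the degeneracy.
[NiBr₆]⁴−: Ligand charges: each bromide is −1. With an overall charge of −4 the nickel centre must be in the +2 oxidation state. Nickel is a group-10 element; Ni(II) is therefore d⁸. The d⁸ configuration leaves the e_g set evenly filled (or empty) — no strong Jahn–Teller driving force.

[Cr(OH)₆]⁴−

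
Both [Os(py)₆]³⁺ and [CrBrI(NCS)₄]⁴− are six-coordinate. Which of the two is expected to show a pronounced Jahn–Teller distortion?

[CrBrI(NCS)₄]⁴−

[Os(py)₆]³⁺: Pyridine is neutral; balancing the +3 overall charge requires Os(III). Os sits in group 8, so the d-electron count is 8 − 3 = 5. A 5d ion has a large Δₒ and is invariably low-spin. The d⁵ configuration leaves the e_g set evenly filled (or empty) — no strong Jahn–Teller driving force.
[CrBrI(NCS)₄]⁴−: Each bromide is −1; each iodide is −1; each isothiocyanate is −1; balancing the −4 overall charge requires Cr(II). Cr sits in group 6, so the d-electron count is 6 − 2 = 4. Bromide, iodide, and isothiocyanate are weak-field ligands for a first-row metal, so the complex is high-spin. The t₂g³e_g¹ (high-spin) configuration has an unevenly filled e_g set; the Jahn–Teller theorem predicts a tetragonal distortion (typically axial elongation) to lift the degeneracy.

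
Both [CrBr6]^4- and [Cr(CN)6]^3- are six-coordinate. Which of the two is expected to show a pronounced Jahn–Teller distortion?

[CrBr6]^4-

[CrBr6]^4-: Ligand charges: each bromide is −1. With an overall charge of −4 the chromium centre must be in the +2 oxidation state. Group 6 minus oxidation state 2 gives a d⁴ configuration. Bromide is a weak-field ligand for a first-row metal, so the complex is high-spin. The t₂g³e_g¹ (high-spin) configuration has an unevenly filled e_g set; the Jahn–Teller theorem predicts a tetragonal distortion (typically axial elongation) to lift the degeneracy.
[Cr(CN)6]^3-: Ligand charges: each cyanide is −1. With an overall charge of −3 the chromium centre must be in the +3 oxidation state. Group 6 minus oxidation state 3 gives a d³ configuration. The d³ configuration leaves the e_g set evenly filled (or empty) — no strong Jahn–Teller driving force.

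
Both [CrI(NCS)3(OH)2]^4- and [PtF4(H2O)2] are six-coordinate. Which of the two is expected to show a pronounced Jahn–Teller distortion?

[CrI(NCS)3(OH)2]^4-: Ligand charges: each iodide is −1; each isothiocyanate is −1; each hydroxide is −1. With an overall charge of −4 the chromium centre must be in the +2 oxidation state. Cr sits in group 6, so the d-electron count is 6 − 2 = 4. Hydroxide, iodide, and isothiocyanate are weak-field ligands for a first-row metal, so the complex is high-spin. The t₂g³e_g¹ (high-spin) configuration has an unevenly filled e_g set; the Jahn–Teller theorem predicts a tetragonal distortion (typically axial elongation) to lift the degeneracy.
[PtF4(H2O)2]: Ligand charges: each fluoride is −1; water is neutral. With an overall charge of 0 the platinum centre must be in the +4 oxidation state. Group 10 minus oxidation state 4 gives a d⁶ configuration. A 5d ion has a large Δₒ and is invariably low-spin. The d⁶ configuration leaves the e_g set evenly filled (or empty) — no strong Jahn–Teller driving force.

[CrI(NCS)3(OH)2]^4-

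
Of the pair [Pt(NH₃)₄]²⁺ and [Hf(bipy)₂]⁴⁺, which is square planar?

For [Pt(NH₃)₄]²⁺: Summing ligand charges against the +2 overall charge gives an oxidation state of +2 for platinum. Pt sits in group 10, so the d-electron count is 10 − 2 = 8. A 5d d⁸ ion has a large crystal-field splitting; square planar leaves the high-energy d_{x²−y²} orbital empty and maximises CFSE. → square planar.
For [Hf(bipy)₂]⁴⁺: 2,2′-bipyridine is neutral; balancing the +4 overall charge requires Hf(IV). Hf sits in group 4, so the d-electron count is 4 − 4 = 0. A d⁰ ion has no crystal-field stabilisation preference between square planar and tetrahedral, so four ligands adopt the sterically favoured tetrahedral geometry. → tetrahedral.

[Pt(NH₃)₄]²⁺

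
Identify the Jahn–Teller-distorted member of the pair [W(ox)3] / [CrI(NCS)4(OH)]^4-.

[CrI(NCS)4(OH)]^4-

[W(ox)3]: Summing ligand charges against the 0 overall charge gives an oxidation state of +6 for tungsten. Group 6 minus oxidation state 6 gives a d⁰ configuration. The d⁰ configuration leaves the e_g set evenly filled (or empty) — no strong Jahn–Teller driving force.
[CrI(NCS)4(OH)]^4-: Ligand charges: each iodide is −1; each isothiocyanate is −1; each hydroxide is −1. With an overall charge of −4 the chromium centre must be in the +2 oxidation state. Group 6 minus oxidation state 2 gives a d⁴ configuration. Hydroxide, iodide, and isothiocyanate are weak-field ligands for a first-row metal, so the complex is high-spin. The t₂g³e_g¹ (high-spin) configuration has an unevenly filled e_g set; the Jahn–Teller theorem predicts a tetragonal distortion (typically axial elongation) to lift the degeneracy.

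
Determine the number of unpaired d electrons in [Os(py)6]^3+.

1 unpaired electron

Ligand charges: pyridine is neutral. With an overall charge of +3 the osmium centre must be in the +3 oxidation state.
Osmium is a group-8 element; Os(III) is therefore d⁵.
The spin state decides the count: a 5d ion has a large Δₒ and is invariably low-spin.
An octahedral low-spin d⁵ ion is t₂g⁵e_g⁰, giving 1 unpaired electron.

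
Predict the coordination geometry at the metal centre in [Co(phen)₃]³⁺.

octahedral

Summing ligand charges against the +3 overall charge gives an oxidation state of +3 for cobalt.
Cobalt is a group-9 element; Co(III) is therefore d⁶.
Counting donor atoms: 3×1,10-phenanthroline (bidentate) → 6 donors. Coordination number = 6.
Six donors around a single metal centre give an octahedral coordination sphere.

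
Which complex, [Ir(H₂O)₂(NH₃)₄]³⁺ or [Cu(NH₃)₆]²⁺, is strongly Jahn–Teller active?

[Ir(H₂O)₂(NH₃)₄]³⁺: Ligand charges: water is neutral; ammonia is neutral. With an overall charge of +3 the iridium centre must be in the +3 oxidation state. Ir sits in group 9, so the d-electron count is 9 − 3 = 6. A 5d ion has a large Δₒ and is invariably low-spin. The d⁶ configuration leaves the e_g set evenly filled (or empty) — no strong Jahn–Teller driving force.
[Cu(NH₃)₆]²⁺: Ligand charges: ammonia is neutral. With an overall charge of +2 the copper centre must be in the +2 oxidation state. Cu sits in group 11, so the d-electron count is 11 − 2 = 9. The t₂g⁶e_g³ configuration has an unevenly filled e_g set; the Jahn–Teller theorem predicts a tetragonal distortion (typically axial elongation) to lift the degeneracy.

[Cu(NH₃)₆]²⁺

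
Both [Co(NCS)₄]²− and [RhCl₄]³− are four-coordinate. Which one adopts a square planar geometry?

For [Co(NCS)₄]²−: Each isothiocyanate is −1; balancing the −2 overall charge requires Co(II). Cobalt is a group-9 element; Co(II) is therefore d⁷. For a high-spin 3d d⁷ ion with weak-field ligands the small Δₜ gives little square-planar CFSE advantage, so four ligands adopt the sterically favoured tetrahedral geometry. → tetrahedral.
For [RhCl₄]³−: Each chloride is −1; balancing the −3 overall charge requires Rh(I). Group 9 minus oxidation state 1 gives a d⁸ configuration. A 4d d⁸ ion has a large crystal-field splitting; square planar leaves the high-energy d_{x²−y²} orbital empty and maximises CFSE. → square planar.

[RhCl₄]³−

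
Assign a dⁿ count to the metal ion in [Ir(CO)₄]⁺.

d⁸

Summing ligand charges against the +1 overall charge gives an oxidation state of +1 for iridium.
Group 9 minus oxidation state 1 gives a d⁸ configuration.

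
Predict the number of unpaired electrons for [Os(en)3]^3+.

Summing ligand charges against the +3 overall charge gives an oxidation state of +3 for osmium.
Osmium is a group-8 element; Os(III) is therefore d⁵.
Counting donor atoms: 3×ethylenediamine (bidentate) → 6 donors. Coordination number = 6.
The spin state decides the count: a 5d ion has a large Δₒ and is invariably low-spin.
An octahedral low-spin d⁵ ion is t₂g⁵e_g⁰, giving 1 unpaired electron.

1 unpaired electron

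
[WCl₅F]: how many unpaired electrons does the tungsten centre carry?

Ligand charges: each chloride is −1; each fluoride is −1. With an overall charge of 0 the tungsten centre must be in the +6 oxidation state.
W sits in group 6, so the d-electron count is 6 − 6 = 0.
In an octahedral field the d⁰ configuration is t₂g⁰e_g⁰, giving 0 unpaired electrons.

0 unpaired electrons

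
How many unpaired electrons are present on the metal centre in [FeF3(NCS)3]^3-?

Ligand charges: each fluoride is −1; each isothiocyanate is −1. With an overall charge of −3 the iron centre must be in the +3 oxidation state.
Group 8 minus oxidation state 3 gives a d⁵ configuration.
The spin state decides the count: Fluoride and isothiocyanate are weak-field ligands for a first-row metal, so the complex is high-spin.
An octahedral high-spin d⁵ ion is t₂g³e_g², giving 5 unpaired electrons.

5 unpaired electrons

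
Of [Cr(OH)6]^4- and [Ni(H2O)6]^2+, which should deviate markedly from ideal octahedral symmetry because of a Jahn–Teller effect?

[Cr(OH)6]^4-

[Cr(OH)6]^4-: Ligand charges: each hydroxide is −1. With an overall charge of −4 the chromium centre must be in the +2 oxidation state. Chromium is a group-6 element; Cr(II) is therefore d⁴. Hydroxide is a weak-field ligand for a first-row metal, so the complex is high-spin. The t₂g³e_g¹ (high-spin) configuration has an unevenly filled e_g set; the Jahn–Teller theorem predicts a tetragonal distortion (typically axial elongation) to lift the degeneracy.
[Ni(H2O)6]^2+: Water is neutral; balancing the +2 overall charge requires Ni(II). Nickel is a group-10 element; Ni(II) is therefore d⁸. The d⁸ configuration leaves the e_g set evenly filled (or empty) — no strong Jahn–Teller driving force.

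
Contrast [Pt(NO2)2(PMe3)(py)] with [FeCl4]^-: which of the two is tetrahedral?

For [Pt(NO2)2(PMe3)(py)]: Ligand charges: each nitro (N-bound nitrite) is −1; trimethylphosphine is neutral; pyridine is neutral. With an overall charge of 0 the platinum centre must be in the +2 oxidation state. Platinum is a group-10 element; Pt(II) is therefore d⁸. A 5d d⁸ ion has a large crystal-field splitting; square planar leaves the high-energy d_{x²−y²} orbital empty and maximises CFSE. → square planar.
For [FeCl4]^-: Each chloride is −1; balancing the −1 overall charge requires Fe(III). Iron is a group-8 element; Fe(III) is therefore d⁵. A high-spin d⁵ ion has zero CFSE in either geometry, so four ligands adopt the sterically favoured tetrahedral geometry. → tetrahedral.

[FeCl4]^-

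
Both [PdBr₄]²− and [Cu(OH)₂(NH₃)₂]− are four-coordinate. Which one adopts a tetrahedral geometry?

[Cu(OH)₂(NH₃)₂]−

For [PdBr₄]²−: Ligand charges: each bromide is −1. With an overall charge of −2 the palladium centre must be in the +2 oxidation state. Palladium is a group-10 element; Pd(II) is therefore d⁸. A 4d d⁸ ion has a large crystal-field splitting; square planar leaves the high-energy d_{x²−y²} orbital empty and maximises CFSE. → square planar.
For [Cu(OH)₂(NH₃)₂]−: Each hydroxide is −1; ammonia is neutral; balancing the −1 overall charge requires Cu(I). Cu sits in group 11, so the d-electron count is 11 − 1 = 10. A d¹⁰ ion has no crystal-field stabilisation preference between square planar and tetrahedral, so four ligands adopt the sterically favoured tetrahedral geometry. → tetrahedral.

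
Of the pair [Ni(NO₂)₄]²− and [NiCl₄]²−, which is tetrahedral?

[NiCl₄]²−

For [Ni(NO₂)₄]²−: Summing ligand charges against the −2 overall charge gives an oxidation state of +2 for nickel. Ni sits in group 10, so the d-electron count is 10 − 2 = 8. Nitro (N-bound nitrite) is a strong-field ligand (high in the spectrochemical series). A 3d d⁸ ion with strong-field ligands gains enough CFSE to favour square planar over tetrahedral. → square planar.
For [NiCl₄]²−: Summing ligand charges against the −2 overall charge gives an oxidation state of +2 for nickel. Ni sits in group 10, so the d-electron count is 10 − 2 = 8. Chloride is a weak-field ligand. With weak-field ligands the CFSE gain from square planar is small, so a 3d d⁸ ion takes the sterically preferred tetrahedral geometry. → tetrahedral.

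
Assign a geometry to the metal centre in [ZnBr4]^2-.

Summing ligand charges against the −2 overall charge gives an oxidation state of +2 for zinc.
Zn sits in group 12, so the d-electron count is 12 − 2 = 10.
Coordination number: 4.
A d¹⁰ ion has no crystal-field stabilisation preference between square planar and tetrahedral, so four ligands adopt the sterically favoured tetrahedral geometry.

tetrahedral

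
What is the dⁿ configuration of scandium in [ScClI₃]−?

Each chloride is −1; each iodide is −1; balancing the −1 overall charge requires Sc(III).
Group 3 minus oxidation state 3 gives a d⁰ configuration.

d⁰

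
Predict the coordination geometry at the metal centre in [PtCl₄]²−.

square planar

Summing ligand charges against the −2 overall charge gives an oxidation state of +2 for platinum.
Pt sits in group 10, so the d-electron count is 10 − 2 = 8.
With 4 monodentate ligands the coordination number is 4.
A 5d d⁸ ion has a large crystal-field splitting; square planar leaves the high-energy d_{x²−y²} orbital empty and maximises CFSE.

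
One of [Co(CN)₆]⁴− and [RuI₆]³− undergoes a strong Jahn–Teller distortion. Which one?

[Co(CN)₆]⁴−: Ligand charges: each cyanide is −1. With an overall charge of −4 the cobalt centre must be in the +2 oxidation state. Cobalt is a group-9 element; Co(II) is therefore d⁷. Cyanide is a strong-field ligand (high in the spectrochemical series) for a first-row metal, so the complex is low-spin. The t₂g⁶e_g¹ (low-spin) configuration has an unevenly filled e_g set; the Jahn–Teller theorem predicts a tetragonal distortion (typically axial elongation) to lift the degeneracy.
[RuI₆]³−: Each iodide is −1; balancing the −3 overall charge requires Ru(III). Group 8 minus oxidation state 3 gives a d⁵ configuration. A 4d ion has a large Δₒ and is invariably low-spin. The d⁵ configuration leaves the e_g set evenly filled (or empty) — no strong Jahn–Teller driving force.

[Co(CN)₆]⁴−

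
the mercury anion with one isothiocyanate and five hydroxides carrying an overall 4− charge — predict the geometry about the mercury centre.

octahedral

Each isothiocyanate is −1; each hydroxide is −1; balancing the −4 overall charge requires Hg(II).
Mercury is a group-12 element; Hg(II) is therefore d¹⁰.
Coordination number: 6.
Six donors around a single metal centre give an octahedral coordination sphere.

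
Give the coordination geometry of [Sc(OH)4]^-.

Summing ligand charges against the −1 overall charge gives an oxidation state of +3 for scandium.
Group 3 minus oxidation state 3 gives a d⁰ configuration.
Coordination number: 4.
A d⁰ ion has no crystal-field stabilisation preference between square planar and tetrahedral, so four ligands adopt the sterically favoured tetrahedral geometry.

tetrahedral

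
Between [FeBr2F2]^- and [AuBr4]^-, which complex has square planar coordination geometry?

[AuBr4]^-

For [FeBr2F2]^-: Each bromide is −1; each fluoride is −1; balancing the −1 overall charge requires Fe(III). Group 8 minus oxidation state 3 gives a d⁵ configuration. A high-spin d⁵ ion has zero CFSE in either geometry, so four ligands adopt the sterically favoured tetrahedral geometry. → tetrahedral.
For [AuBr4]^-: Ligand charges: each bromide is −1. With an overall charge of −1 the gold centre must be in the +3 oxidation state. Group 11 minus oxidation state 3 gives a d⁸ configuration. A 5d d⁸ ion has a large crystal-field splitting; square planar leaves the high-energy d_{x²−y²} orbital empty and maximises CFSE. → square planar.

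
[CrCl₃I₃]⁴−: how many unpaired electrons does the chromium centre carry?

4 unpaired electrons

Ligand charges: each chloride is −1; each iodide is −1. With an overall charge of −4 the chromium centre must be in the +2 oxidation state.
Chromium is a group-6 element; Cr(II) is therefore d⁴.
The spin state decides the count: Chloride and iodide are weak-field ligands for a first-row metal, so the complex is high-spin.
An octahedral high-spin d⁴ ion is t₂g³e_g¹, giving 4 unpaired electrons.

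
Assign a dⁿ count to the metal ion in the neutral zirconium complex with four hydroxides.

d⁰

Each hydroxide is −1; balancing the 0 overall charge requires Zr(IV).
Group 4 minus oxidation state 4 gives a d⁰ configuration.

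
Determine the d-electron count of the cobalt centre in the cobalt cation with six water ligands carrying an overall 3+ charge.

Water is neutral; balancing the +3 overall charge requires Co(III).
Cobalt is a group-9 element; Co(III) is therefore d⁶.

d6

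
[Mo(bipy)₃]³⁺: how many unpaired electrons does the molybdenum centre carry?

3 unpaired electrons

Ligand charges: 2,2′-bipyridine is neutral. With an overall charge of +3 the molybdenum centre must be in the +3 oxidation state.
Molybdenum is a group-6 element; Mo(III) is therefore d³.
Counting donor atoms: 3×2,2′-bipyridine (bidentate) → 6 donors. Coordination number = 6.
In an octahedral field the d³ configuration is t₂g³e_g⁰ (only one arrangement possible), giving 3 unpaired electrons.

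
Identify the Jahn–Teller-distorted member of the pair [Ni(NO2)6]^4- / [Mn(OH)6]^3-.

[Ni(NO2)6]^4-: Summing ligand charges against the −4 overall charge gives an oxidation state of +2 for nickel. Ni sits in group 10, so the d-electron count is 10 − 2 = 8. The d⁸ configuration leaves the e_g set evenly filled (or empty) — no strong Jahn–Teller driving force.
[Mn(OH)6]^3-: Each hydroxide is −1; balancing the −3 overall charge requires Mn(III). Manganese is a group-7 element; Mn(III) is therefore d⁴. Hydroxide is a weak-field ligand for a first-row metal, so the complex is high-spin. The t₂g³e_g¹ (high-spin) configuration has an unevenly filled e_g set; the Jahn–Teller theorem predicts a tetragonal distortion (typically axial elongation) to lift the degeneracy.

[Mn(OH)6]^3-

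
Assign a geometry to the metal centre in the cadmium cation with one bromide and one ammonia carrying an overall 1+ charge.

Ligand charges: each bromide is −1; ammonia is neutral. With an overall charge of +1 the cadmium centre must be in the +2 oxidation state.
Cadmium is a group-12 element; Cd(II) is therefore d¹⁰.
With 2 monodentate ligands the coordination number is 2.
A d¹⁰ ion with only two ligands adopts a linear arrangement (sp hybridisation; no CFSE preference).

linear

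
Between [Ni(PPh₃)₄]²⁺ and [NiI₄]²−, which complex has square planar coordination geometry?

[Ni(PPh₃)₄]²⁺

For [Ni(PPh₃)₄]²⁺: Ligand charges: triphenylphosphine is neutral. With an overall charge of +2 the nickel centre must be in the +2 oxidation state. Ni sits in group 10, so the d-electron count is 10 − 2 = 8. Triphenylphosphine is a strong-field ligand (high in the spectrochemical series). A 3d d⁸ ion with strong-field ligands gains enough CFSE to favour square planar over tetrahedral. → square planar.
For [NiI₄]²−: Each iodide is −1; balancing the −2 overall charge requires Ni(II). Nickel is a group-10 element; Ni(II) is therefore d⁸. Iodide is a weak-field ligand. With weak-field ligands the CFSE gain from square planar is small, so a 3d d⁸ ion takes the sterically preferred tetrahedral geometry. → tetrahedral.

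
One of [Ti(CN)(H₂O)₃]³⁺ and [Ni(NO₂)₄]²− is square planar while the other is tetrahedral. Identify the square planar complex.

[Ni(NO₂)₄]²−

For [Ti(CN)(H₂O)₃]³⁺: Summing ligand charges against the +3 overall charge gives an oxidation state of +4 for titanium. Group 4 minus oxidation state 4 gives a d⁰ configuration. A d⁰ ion has no crystal-field stabilisation preference between square planar and tetrahedral, so four ligands adopt the sterically favoured tetrahedral geometry. → tetrahedral.
For [Ni(NO₂)₄]²−: Each nitro (N-bound nitrite) is −1; balancing the −2 overall charge requires Ni(II). Ni sits in group 10, so the d-electron count is 10 − 2 = 8. Nitro (N-bound nitrite) is a strong-field ligand (high in the spectrochemical series). A 3d d⁸ ion with strong-field ligands gains enough CFSE to favour square planar over tetrahedral. → square planar.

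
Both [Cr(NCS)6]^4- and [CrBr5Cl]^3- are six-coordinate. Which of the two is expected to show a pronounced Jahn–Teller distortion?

[Cr(NCS)6]^4-: Summing ligand charges against the −4 overall charge gives an oxidation state of +2 for chromium. Cr sits in group 6, so the d-electron count is 6 − 2 = 4. Isothiocyanate is a weak-field ligand for a first-row metal, so the complex is high-spin. The t₂g³e_g¹ (high-spin) configuration has an unevenly filled e_g set; the Jahn–Teller theorem predicts a tetragonal distortion (typically axial elongation) to lift the degeneracy.
[CrBr5Cl]^3-: Ligand charges: each bromide is −1; each chloride is −1. With an overall charge of −3 the chromium centre must be in the +3 oxidation state. Cr sits in group 6, so the d-electron count is 6 − 3 = 3. The d³ configuration leaves the e_g set evenly filled (or empty) — no strong Jahn–Teller driving force.

[Cr(NCS)6]^4-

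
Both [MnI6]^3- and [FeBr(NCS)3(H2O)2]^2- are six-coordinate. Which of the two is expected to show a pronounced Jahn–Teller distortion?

[MnI6]^3-

[MnI6]^3-: Summing ligand charges against the −3 overall charge gives an oxidation state of +3 for manganese. Group 7 minus oxidation state 3 gives a d⁴ configuration. Iodide is a weak-field ligand for a first-row metal, so the complex is high-spin. The t₂g³e_g¹ (high-spin) configuration has an unevenly filled e_g set; the Jahn–Teller theorem predicts a tetragonal distortion (typically axial elongation) to lift the degeneracy.
[FeBr(NCS)3(H2O)2]^2-: Summing ligand charges against the −2 overall charge gives an oxidation state of +2 for iron. Iron is a group-8 element; Fe(II) is therefore d⁶. Bromide and isothiocyanate are weak-field ligands for a first-row metal, so the complex is high-spin. The d⁶ configuration leaves the e_g set evenly filled (or empty) — no strong Jahn–Teller driving force.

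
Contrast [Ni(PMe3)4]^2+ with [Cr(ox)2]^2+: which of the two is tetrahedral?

[Cr(ox)2]^2+

For [Ni(PMe3)4]^2+: Ligand charges: trimethylphosphine is neutral. With an overall charge of +2 the nickel centre must be in the +2 oxidation state. Group 10 minus oxidation state 2 gives a d⁸ configuration. Trimethylphosphine is a strong-field ligand (high in the spectrochemical series). A 3d d⁸ ion with strong-field ligands gains enough CFSE to favour square planar over tetrahedral. → square planar.
For [Cr(ox)2]^2+: Each oxalate is −2; balancing the +2 overall charge requires Cr(VI). Group 6 minus oxidation state 6 gives a d⁰ configuration. A d⁰ ion has no crystal-field stabilisation preference between square planar and tetrahedral, so four ligands adopt the sterically favoured tetrahedral geometry. → tetrahedral.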